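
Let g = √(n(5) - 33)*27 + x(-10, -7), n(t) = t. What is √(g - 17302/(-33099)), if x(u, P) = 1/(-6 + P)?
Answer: √(82540664349 + 9997932727926*I*√7)/430287 ≈ 8.4651 + 8.4388*I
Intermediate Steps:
g = -1/13 + 54*I*√7 (g = √(5 - 33)*27 + 1/(-6 - 7) = √(-28)*27 + 1/(-13) = (2*I*√7)*27 - 1/13 = 54*I*√7 - 1/13 = -1/13 + 54*I*√7 ≈ -0.076923 + 142.87*I)
√(g - 17302/(-33099)) = √((-1/13 + 54*I*√7) - 17302/(-33099)) = √((-1/13 + 54*I*√7) - 17302*(-1/33099)) = √((-1/13 + 54*I*√7) + 17302/33099) = √(191827/430287 + 54*I*√7)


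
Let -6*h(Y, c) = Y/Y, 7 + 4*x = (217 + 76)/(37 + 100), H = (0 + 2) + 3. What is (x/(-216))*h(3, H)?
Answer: -37/39456 ≈ -0.00093775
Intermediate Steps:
H = 5 (H = 2 + 3 = 5)
x = -333/274 (x = -7/4 + ((217 + 76)/(37 + 100))/4 = -7/4 + (293/137)/4 = -7/4 + (293*(1/137))/4 = -7/4 + (1/4)*(293/137) = -7/4 + 293/548 = -333/274 ≈ -1.2153)
h(Y, c) = -1/6 (h(Y, c) = -Y/(6*Y) = -1/6*1 = -1/6)
(x/(-216))*h(3, H) = -333/274/(-216)*(-1/6) = -333/274*(-1/216)*(-1/6) = (37/6576)*(-1/6) = -37/39456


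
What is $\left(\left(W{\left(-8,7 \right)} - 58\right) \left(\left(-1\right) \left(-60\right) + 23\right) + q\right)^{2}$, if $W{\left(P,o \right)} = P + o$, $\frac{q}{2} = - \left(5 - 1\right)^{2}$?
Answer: $24295041$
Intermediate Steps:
$q = -32$ ($q = 2 \left(- \left(5 - 1\right)^{2}\right) = 2 \left(- 4^{2}\right) = 2 \left(\left(-1\right) 16\right) = 2 \left(-16\right) = -32$)
$\left(\left(W{\left(-8,7 \right)} - 58\right) \left(\left(-1\right) \left(-60\right) + 23\right) + q\right)^{2} = \left(\left(\left(-8 + 7\right) - 58\right) \left(\left(-1\right) \left(-60\right) + 23\right) - 32\right)^{2} = \left(\left(-1 - 58\right) \left(60 + 23\right) - 32\right)^{2} = \left(\left(-59\right) 83 - 32\right)^{2} = \left(-4897 - 32\right)^{2} = \left(-4929\right)^{2} = 24295041$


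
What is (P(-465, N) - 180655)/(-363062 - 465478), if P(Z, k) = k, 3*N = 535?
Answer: 54143/248562 ≈ 0.21782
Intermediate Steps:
N = 535/3 (N = (⅓)*535 = 535/3 ≈ 178.33)
(P(-465, N) - 180655)/(-363062 - 465478) = (535/3 - 180655)/(-363062 - 465478) = -541430/3/(-828540) = -541430/3*(-1/828540) = 54143/248562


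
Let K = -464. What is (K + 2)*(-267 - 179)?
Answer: 206052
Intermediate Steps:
(K + 2)*(-267 - 179) = (-464 + 2)*(-267 - 179) = -462*(-446) = 206052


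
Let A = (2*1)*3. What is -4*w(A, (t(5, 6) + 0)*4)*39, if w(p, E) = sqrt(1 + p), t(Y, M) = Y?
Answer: -156*sqrt(7) ≈ -412.74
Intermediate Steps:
A = 6 (A = 2*3 = 6)
-4*w(A, (t(5, 6) + 0)*4)*39 = -4*sqrt(1 + 6)*39 = -4*sqrt(7)*39 = -156*sqrt(7)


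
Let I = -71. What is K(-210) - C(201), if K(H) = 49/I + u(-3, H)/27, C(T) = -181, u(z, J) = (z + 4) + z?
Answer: 345512/1917 ≈ 180.24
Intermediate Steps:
u(z, J) = 4 + 2*z (u(z, J) = (4 + z) + z = 4 + 2*z)
K(H) = -1465/1917 (K(H) = 49/(-71) + (4 + 2*(-3))/27 = 49*(-1/71) + (4 - 6)*(1/27) = -49/71 - 2*1/27 = -49/71 - 2/27 = -1465/1917)
K(-210) - C(201) = -1465/1917 - 1*(-181) = -1465/1917 + 181 = 345512/1917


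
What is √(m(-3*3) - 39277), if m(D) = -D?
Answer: 2*I*√9817 ≈ 198.16*I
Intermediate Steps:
√(m(-3*3) - 39277) = √(-(-3)*3 - 39277) = √(-1*(-9) - 39277) = √(9 - 39277) = √(-39268) = 2*I*√9817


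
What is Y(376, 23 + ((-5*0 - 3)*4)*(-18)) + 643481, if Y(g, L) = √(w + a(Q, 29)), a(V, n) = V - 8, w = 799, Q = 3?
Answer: 643481 + √794 ≈ 6.4351e+5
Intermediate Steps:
a(V, n) = -8 + V
Y(g, L) = √794 (Y(g, L) = √(799 + (-8 + 3)) = √(799 - 5) = √794)
Y(376, 23 + ((-5*0 - 3)*4)*(-18)) + 643481 = √794 + 643481 = 643481 + √794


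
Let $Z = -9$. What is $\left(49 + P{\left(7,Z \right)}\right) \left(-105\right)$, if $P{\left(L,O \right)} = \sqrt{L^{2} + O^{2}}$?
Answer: $-5145 - 105 \sqrt{130} \approx -6342.2$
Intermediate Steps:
$\left(49 + P{\left(7,Z \right)}\right) \left(-105\right) = \left(49 + \sqrt{7^{2} + \left(-9\right)^{2}}\right) \left(-105\right) = \left(49 + \sqrt{49 + 81}\right) \left(-105\right) = \left(49 + \sqrt{130}\right) \left(-105\right) = -5145 - 105 \sqrt{130}$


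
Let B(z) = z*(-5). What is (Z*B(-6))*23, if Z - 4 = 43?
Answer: 32430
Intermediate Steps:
B(z) = -5*z
Z = 47 (Z = 4 + 43 = 47)
(Z*B(-6))*23 = (47*(-5*(-6)))*23 = (47*30)*23 = 1410*23 = 32430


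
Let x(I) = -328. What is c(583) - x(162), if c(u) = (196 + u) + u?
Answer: 1690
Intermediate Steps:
c(u) = 196 + 2*u
c(583) - x(162) = (196 + 2*583) - 1*(-328) = (196 + 1166) + 328 = 1362 + 328 = 1690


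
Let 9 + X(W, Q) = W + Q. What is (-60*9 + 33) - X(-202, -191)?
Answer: -105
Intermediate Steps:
X(W, Q) = -9 + Q + W (X(W, Q) = -9 + (W + Q) = -9 + (Q + W) = -9 + Q + W)
(-60*9 + 33) - X(-202, -191) = (-60*9 + 33) - (-9 - 191 - 202) = (-540 + 33) - 1*(-402) = -507 + 402 = -105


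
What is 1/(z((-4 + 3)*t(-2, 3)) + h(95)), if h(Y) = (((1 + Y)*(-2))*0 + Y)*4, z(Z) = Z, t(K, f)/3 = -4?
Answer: 1/392 ≈ 0.0025510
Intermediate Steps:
t(K, f) = -12 (t(K, f) = 3*(-4) = -12)
h(Y) = 4*Y (h(Y) = ((-2 - 2*Y)*0 + Y)*4 = (0 + Y)*4 = Y*4 = 4*Y)
1/(z((-4 + 3)*t(-2, 3)) + h(95)) = 1/((-4 + 3)*(-12) + 4*95) = 1/(-1*(-12) + 380) = 1/(12 + 380) = 1/392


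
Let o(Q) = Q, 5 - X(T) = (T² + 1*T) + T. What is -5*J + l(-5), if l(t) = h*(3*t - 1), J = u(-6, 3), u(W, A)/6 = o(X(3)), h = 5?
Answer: 220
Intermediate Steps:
X(T) = 5 - T² - 2*T (X(T) = 5 - ((T² + 1*T) + T) = 5 - ((T² + T) + T) = 5 - ((T + T²) + T) = 5 - (T² + 2*T) = 5 + (-T² - 2*T) = 5 - T² - 2*T)
u(W, A) = -60 (u(W, A) = 6*(5 - 1*3² - 2*3) = 6*(5 - 1*9 - 6) = 6*(5 - 9 - 6) = 6*(-10) = -60)
J = -60
l(t) = -5 + 15*t (l(t) = 5*(3*t - 1) = 5*(-1 + 3*t) = -5 + 15*t)
-5*J + l(-5) = -5*(-60) + (-5 + 15*(-5)) = 300 + (-5 - 75) = 300 - 80 = 220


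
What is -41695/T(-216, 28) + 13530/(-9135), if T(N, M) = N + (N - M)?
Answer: 4995467/56028 ≈ 89.160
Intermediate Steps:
T(N, M) = -M + 2*N
-41695/T(-216, 28) + 13530/(-9135) = -41695/(-1*28 + 2*(-216)) + 13530/(-9135) = -41695/(-28 - 432) + 13530*(-1/9135) = -41695/(-460) - 902/609 = -41695*(-1/460) - 902/609 = 8339/92 - 902/609 = 4995467/56028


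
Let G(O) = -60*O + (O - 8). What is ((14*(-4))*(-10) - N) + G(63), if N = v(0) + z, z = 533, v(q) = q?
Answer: -3698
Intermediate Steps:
G(O) = -8 - 59*O (G(O) = -60*O + (-8 + O) = -8 - 59*O)
N = 533 (N = 0 + 533 = 533)
((14*(-4))*(-10) - N) + G(63) = ((14*(-4))*(-10) - 1*533) + (-8 - 59*63) = (-56*(-10) - 533) + (-8 - 3717) = (560 - 533) - 3725 = 27 - 3725 = -3698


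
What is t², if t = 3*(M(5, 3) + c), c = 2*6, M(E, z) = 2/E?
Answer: 34596/25 ≈ 1383.8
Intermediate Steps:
c = 12
t = 186/5 (t = 3*(2/5 + 12) = 3*(2*(⅕) + 12) = 3*(⅖ + 12) = 3*(62/5) = 186/5 ≈ 37.200)
t² = (186/5)² = 34596/25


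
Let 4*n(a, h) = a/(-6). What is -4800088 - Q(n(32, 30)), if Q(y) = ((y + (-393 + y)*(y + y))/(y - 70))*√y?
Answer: -4800088 + 9452*I*√3/963 ≈ -4.8001e+6 + 17.0*I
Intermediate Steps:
n(a, h) = -a/24 (n(a, h) = (a/(-6))/4 = (a*(-⅙))/4 = (-a/6)/4 = -a/24)
Q(y) = √y*(y + 2*y*(-393 + y))/(-70 + y) (Q(y) = ((y + (-393 + y)*(2*y))/(-70 + y))*√y = ((y + 2*y*(-393 + y))/(-70 + y))*√y = √y*(y + 2*y*(-393 + y))/(-70 + y))
-4800088 - Q(n(32, 30)) = -4800088 - (-1/24*32)^(3/2)*(-785 + 2*(-1/24*32))/(-70 - 1/24*32) = -4800088 - (-4/3)^(3/2)*(-785 + 2*(-4/3))/(-70 - 4/3) = -4800088 - (-8*I*√3/9)*(-785 - 8/3)/(-214/3) = -4800088 - (-8*I*√3/9)*(-3)*(-2363)/(214*3) = -4800088 - (-9452)*I*√3/963 = -4800088 + 9452*I*√3/963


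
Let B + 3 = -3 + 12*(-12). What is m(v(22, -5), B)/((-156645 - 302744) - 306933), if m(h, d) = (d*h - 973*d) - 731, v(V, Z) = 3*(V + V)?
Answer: -125419/766322 ≈ -0.16366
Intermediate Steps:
v(V, Z) = 6*V (v(V, Z) = 3*(2*V) = 6*V)
B = -150 (B = -3 + (-3 + 12*(-12)) = -3 + (-3 - 144) = -3 - 147 = -150)
m(h, d) = -731 - 973*d + d*h (m(h, d) = (-973*d + d*h) - 731 = -731 - 973*d + d*h)
m(v(22, -5), B)/((-156645 - 302744) - 306933) = (-731 - 973*(-150) - 900*22)/((-156645 - 302744) - 306933) = (-731 + 145950 - 150*132)/(-459389 - 306933) = (-731 + 145950 - 19800)/(-766322) = 125419*(-1/766322) = -125419/766322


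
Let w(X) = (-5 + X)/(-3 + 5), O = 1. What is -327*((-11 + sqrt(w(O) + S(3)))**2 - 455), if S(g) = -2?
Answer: 110526 + 14388*I ≈ 1.1053e+5 + 14388.0*I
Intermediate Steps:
w(X) = -5/2 + X/2 (w(X) = (-5 + X)/2 = (-5 + X)*(1/2) = -5/2 + X/2)
-327*((-11 + sqrt(w(O) + S(3)))**2 - 455) = -327*((-11 + sqrt((-5/2 + (1/2)*1) - 2))**2 - 455) = -327*((-11 + sqrt((-5/2 + 1/2) - 2))**2 - 455) = -327*((-11 + sqrt(-2 - 2))**2 - 455) = -327*((-11 + sqrt(-4))**2 - 455) = -327*((-11 + 2*I)**2 - 455) = -327*(-455 + (-11 + 2*I)**2) = 148785 - 327*(-11 + 2*I)**2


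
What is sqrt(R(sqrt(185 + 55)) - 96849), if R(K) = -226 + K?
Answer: sqrt(-97075 + 4*sqrt(15)) ≈ 311.54*I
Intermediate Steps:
sqrt(R(sqrt(185 + 55)) - 96849) = sqrt((-226 + sqrt(185 + 55)) - 96849) = sqrt((-226 + sqrt(240)) - 96849) = sqrt((-226 + 4*sqrt(15)) - 96849) = sqrt(-97075 + 4*sqrt(15))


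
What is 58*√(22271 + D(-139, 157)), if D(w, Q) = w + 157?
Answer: 58*√22289 ≈ 8659.1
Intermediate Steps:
D(w, Q) = 157 + w
58*√(22271 + D(-139, 157)) = 58*√(22271 + (157 - 139)) = 58*√(22271 + 18) = 58*√22289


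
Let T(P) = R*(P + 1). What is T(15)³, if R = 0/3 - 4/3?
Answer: -262144/27 ≈ -9709.0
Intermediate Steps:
R = -4/3 (R = 0*(⅓) - 4*⅓ = 0 - 4/3 = -4/3 ≈ -1.3333)
T(P) = -4/3 - 4*P/3 (T(P) = -4*(P + 1)/3 = -4*(1 + P)/3 = -4/3 - 4*P/3)
T(15)³ = (-4/3 - 4/3*15)³ = (-4/3 - 20)³ = (-64/3)³ = -262144/27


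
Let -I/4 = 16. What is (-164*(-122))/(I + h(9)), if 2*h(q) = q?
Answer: -40016/119 ≈ -336.27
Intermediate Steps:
I = -64 (I = -4*16 = -64)
h(q) = q/2
(-164*(-122))/(I + h(9)) = (-164*(-122))/(-64 + (1/2)*9) = 20008/(-64 + 9/2) = 20008/(-119/2) = 20008*(-2/119) = -40016/119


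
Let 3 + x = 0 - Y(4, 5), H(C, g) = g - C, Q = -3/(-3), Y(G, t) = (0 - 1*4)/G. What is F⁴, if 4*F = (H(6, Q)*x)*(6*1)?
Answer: 50625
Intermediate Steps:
Y(G, t) = -4/G (Y(G, t) = (0 - 4)/G = -4/G)
Q = 1 (Q = -3*(-⅓) = 1)
x = -2 (x = -3 + (0 - (-4)/4) = -3 + (0 - 1*(-1)) = -3 + (0 + 1) = -3 + 1 = -2)
F = 15 (F = (((1 - 1*6)*(-2))*(6*1))/4 = (((1 - 6)*(-2))*6)/4 = (-5*(-2)*6)/4 = (10*6)/4 = (¼)*60 = 15)
F⁴ = 15⁴ = 50625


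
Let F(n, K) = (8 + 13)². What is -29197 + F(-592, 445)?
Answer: -28756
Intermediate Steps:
F(n, K) = 441 (F(n, K) = 21² = 441)
-29197 + F(-592, 445) = -29197 + 441 = -28756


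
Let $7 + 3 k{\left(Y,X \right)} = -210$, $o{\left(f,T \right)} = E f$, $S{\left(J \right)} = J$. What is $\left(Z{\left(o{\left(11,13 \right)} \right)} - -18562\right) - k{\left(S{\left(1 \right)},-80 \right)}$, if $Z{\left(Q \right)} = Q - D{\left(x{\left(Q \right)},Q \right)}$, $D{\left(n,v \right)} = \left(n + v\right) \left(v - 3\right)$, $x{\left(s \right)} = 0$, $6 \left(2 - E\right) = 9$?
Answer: $\frac{223513}{12} \approx 18626.0$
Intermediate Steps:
$E = \frac{1}{2}$ ($E = 2 - \frac{3}{2} = \frac{1}{2} \approx 0.5$)
$o{\left(f,T \right)} = \frac{f}{2}$
$D{\left(n,v \right)} = \left(-3 + v\right) \left(n + v\right)$ ($D{\left(n,v \right)} = \left(n + v\right) \left(-3 + v\right) = \left(-3 + v\right) \left(n + v\right)$)
$k{\left(Y,X \right)} = - \frac{217}{3}$ ($k{\left(Y,X \right)} = - \frac{7}{3} + \frac{1}{3} \left(-210\right) = - \frac{7}{3} - 70 = - \frac{217}{3}$)
$Z{\left(Q \right)} = - Q^{2} + 4 Q$ ($Z{\left(Q \right)} = Q - \left(Q^{2} - 0 - 3 Q + 0 Q\right) = Q - \left(Q^{2} + 0 - 3 Q + 0\right) = Q - \left(Q^{2} - 3 Q\right) = - Q^{2} + 4 Q$)
$\left(Z{\left(o{\left(11,13 \right)} \right)} - -18562\right) - k{\left(S{\left(1 \right)},-80 \right)} = \left(\frac{1}{2} \cdot 11 \left(4 - \frac{1}{2} \cdot 11\right) - -18562\right) - - \frac{217}{3} = \left(\frac{11 \left(4 - \frac{11}{2}\right)}{2} + 18562\right) + \frac{217}{3} = \left(\frac{11}{2} \left(- \frac{3}{2}\right) + 18562\right) + \frac{217}{3} = \left(- \frac{33}{4} + 18562\right) + \frac{217}{3} = \frac{74215}{4} + \frac{217}{3} = \frac{223513}{12}$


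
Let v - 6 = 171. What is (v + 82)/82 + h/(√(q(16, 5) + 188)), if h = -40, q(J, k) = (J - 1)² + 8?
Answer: 259/82 - 40*√421/421 ≈ 1.2091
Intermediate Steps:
v = 177 (v = 6 + 171 = 177)
q(J, k) = 8 + (-1 + J)² (q(J, k) = (-1 + J)² + 8 = 8 + (-1 + J)²)
(v + 82)/82 + h/(√(q(16, 5) + 188)) = (177 + 82)/82 - 40/√((8 + (-1 + 16)²) + 188) = 259*(1/82) - 40/√((8 + 15²) + 188) = 259/82 - 40/√((8 + 225) + 188) = 259/82 - 40/√(233 + 188) = 259/82 - 40*√421/421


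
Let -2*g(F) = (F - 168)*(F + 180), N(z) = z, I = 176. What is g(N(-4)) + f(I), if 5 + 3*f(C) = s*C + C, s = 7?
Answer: 46811/3 ≈ 15604.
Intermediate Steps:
f(C) = -5/3 + 8*C/3 (f(C) = -5/3 + (7*C + C)/3 = -5/3 + (8*C)/3 = -5/3 + 8*C/3)
g(F) = -(-168 + F)*(180 + F)/2 (g(F) = -(F - 168)*(F + 180)/2 = -(-168 + F)*(180 + F)/2)
g(N(-4)) + f(I) = (15120 - 6*(-4) - ½*(-4)²) + (-5/3 + (8/3)*176) = (15120 + 24 - ½*16) + (-5/3 + 1408/3) = (15120 + 24 - 8) + 1403/3 = 15136 + 1403/3 = 46811/3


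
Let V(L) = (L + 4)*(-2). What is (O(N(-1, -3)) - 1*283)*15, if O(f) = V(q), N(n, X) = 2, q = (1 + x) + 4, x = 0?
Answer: -4515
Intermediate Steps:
q = 5 (q = (1 + 0) + 4 = 1 + 4 = 5)
V(L) = -8 - 2*L (V(L) = (4 + L)*(-2) = -8 - 2*L)
O(f) = -18 (O(f) = -8 - 2*5 = -8 - 10 = -18)
(O(N(-1, -3)) - 1*283)*15 = (-18 - 1*283)*15 = (-18 - 283)*15 = -301*15 = -4515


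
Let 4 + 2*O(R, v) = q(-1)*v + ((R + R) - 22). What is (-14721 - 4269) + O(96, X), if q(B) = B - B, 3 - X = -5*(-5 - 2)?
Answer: -18907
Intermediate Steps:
X = -32 (X = 3 - (-5)*(-5 - 2) = 3 - (-5)*(-7) = 3 - 1*35 = 3 - 35 = -32)
q(B) = 0
O(R, v) = -13 + R (O(R, v) = -2 + (0*v + ((R + R) - 22))/2 = -2 + (0 + (2*R - 22))/2 = -2 + (0 + (-22 + 2*R))/2 = -2 + (-22 + 2*R)/2 = -2 + (-11 + R) = -13 + R)
(-14721 - 4269) + O(96, X) = (-14721 - 4269) + (-13 + 96) = -18990 + 83 = -18907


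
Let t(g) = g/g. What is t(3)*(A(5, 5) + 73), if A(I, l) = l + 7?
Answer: 85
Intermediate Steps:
t(g) = 1
A(I, l) = 7 + l
t(3)*(A(5, 5) + 73) = 1*((7 + 5) + 73) = 1*(12 + 73) = 1*85 = 85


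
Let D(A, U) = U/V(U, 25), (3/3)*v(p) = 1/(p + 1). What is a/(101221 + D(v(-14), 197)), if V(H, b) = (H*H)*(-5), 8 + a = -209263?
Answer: -68710645/33234228 ≈ -2.0675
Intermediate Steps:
v(p) = 1/(1 + p) (v(p) = 1/(p + 1) = 1/(1 + p))
a = -209271 (a = -8 - 209263 = -209271)
V(H, b) = -5*H² (V(H, b) = H²*(-5) = -5*H²)
D(A, U) = -1/(5*U) (D(A, U) = U/((-5*U²)) = U*(-1/(5*U²)) = -1/(5*U))
a/(101221 + D(v(-14), 197)) = -209271/(101221 - ⅕/197) = -209271/(101221 - ⅕*1/197) = -209271/(101221 - 1/985) = -209271/99702684/985 = -209271*985/99702684 = -68710645/33234228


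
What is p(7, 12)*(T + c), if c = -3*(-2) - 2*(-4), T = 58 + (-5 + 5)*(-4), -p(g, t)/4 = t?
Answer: -3456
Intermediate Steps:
p(g, t) = -4*t
T = 58 (T = 58 + 0*(-4) = 58 + 0 = 58)
c = 14 (c = 6 + 8 = 14)
p(7, 12)*(T + c) = (-4*12)*(58 + 14) = -48*72 = -3456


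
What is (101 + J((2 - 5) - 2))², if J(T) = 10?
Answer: 12321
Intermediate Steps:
(101 + J((2 - 5) - 2))² = (101 + 10)² = 111² = 12321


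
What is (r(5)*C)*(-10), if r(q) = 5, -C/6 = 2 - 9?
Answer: -2100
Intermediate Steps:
C = 42 (C = -6*(2 - 9) = -6*(-7) = 42)
(r(5)*C)*(-10) = (5*42)*(-10) = 210*(-10) = -2100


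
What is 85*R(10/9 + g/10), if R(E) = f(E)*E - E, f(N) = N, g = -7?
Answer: -33337/1620 ≈ -20.578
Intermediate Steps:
R(E) = E² - E (R(E) = E*E - E = E² - E)
85*R(10/9 + g/10) = 85*((10/9 - 7/10)*(-1 + (10/9 - 7/10))) = 85*(37*(-1 + 37/90)/90) = 85*((37/90)*(-53/90)) = 85*(-1961/8100) = -33337/1620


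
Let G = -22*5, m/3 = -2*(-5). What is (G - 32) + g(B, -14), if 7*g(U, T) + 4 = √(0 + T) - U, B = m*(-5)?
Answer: -848/7 + I*√14/7 ≈ -121.14 + 0.53452*I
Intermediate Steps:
m = 30 (m = 3*(-2*(-5)) = 3*10 = 30)
G = -110
B = -150 (B = 30*(-5) = -150)
g(U, T) = -4/7 - U/7 + √T/7 (g(U, T) = -4/7 + (√(0 + T) - U)/7 = -4/7 + (√T - U)/7 = -4/7 + (-U/7 + √T/7) = -4/7 - U/7 + √T/7)
(G - 32) + g(B, -14) = (-110 - 32) + (-4/7 - ⅐*(-150) + √(-14)/7) = -142 + (-4/7 + 150/7 + (I*√14)/7) = -142 + (-4/7 + 150/7 + I*√14/7) = -142 + (146/7 + I*√14/7) = -848/7 + I*√14/7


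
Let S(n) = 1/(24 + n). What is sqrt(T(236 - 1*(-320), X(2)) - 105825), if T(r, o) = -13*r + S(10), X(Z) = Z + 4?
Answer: 3*I*sqrt(14521026)/34 ≈ 336.23*I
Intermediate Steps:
X(Z) = 4 + Z
T(r, o) = 1/34 - 13*r (T(r, o) = -13*r + 1/(24 + 10) = -13*r + 1/34 = 1/34 - 13*r)
sqrt(T(236 - 1*(-320), X(2)) - 105825) = sqrt((1/34 - 13*(236 - 1*(-320))) - 105825) = sqrt((1/34 - 13*(236 + 320)) - 105825) = sqrt((1/34 - 13*556) - 105825) = sqrt((1/34 - 7228) - 105825) = sqrt(-245751/34 - 105825) = sqrt(-3843801/34) = 3*I*sqrt(14521026)/34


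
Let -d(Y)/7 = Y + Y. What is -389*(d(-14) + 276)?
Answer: -183608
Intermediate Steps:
d(Y) = -14*Y (d(Y) = -7*(Y + Y) = -14*Y)
-389*(d(-14) + 276) = -389*(-14*(-14) + 276) = -389*(196 + 276) = -389*472 = -183608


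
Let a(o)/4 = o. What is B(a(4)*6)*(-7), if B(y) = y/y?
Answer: -7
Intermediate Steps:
a(o) = 4*o
B(y) = 1
B(a(4)*6)*(-7) = 1*(-7) = -7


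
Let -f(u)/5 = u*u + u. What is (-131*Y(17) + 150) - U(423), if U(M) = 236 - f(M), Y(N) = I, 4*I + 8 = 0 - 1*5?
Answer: -3585681/4 ≈ -8.9642e+5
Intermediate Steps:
f(u) = -5*u - 5*u**2 (f(u) = -5*(u*u + u) = -5*(u**2 + u) = -5*(u + u**2) = -5*u - 5*u**2)
I = -13/4 (I = -2 + (0 - 1*5)/4 = -2 + (0 - 5)/4 = -2 + (1/4)*(-5) = -2 - 5/4 = -13/4 ≈ -3.2500)
Y(N) = -13/4
U(M) = 236 + 5*M*(1 + M) (U(M) = 236 - (-5)*M*(1 + M) = 236 + 5*M*(1 + M))
(-131*Y(17) + 150) - U(423) = (-131*(-13/4) + 150) - (236 + 5*423*(1 + 423)) = (1703/4 + 150) - (236 + 5*423*424) = 2303/4 - (236 + 896760) = 2303/4 - 1*896996 = 2303/4 - 896996 = -3585681/4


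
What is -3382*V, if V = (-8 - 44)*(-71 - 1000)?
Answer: -188350344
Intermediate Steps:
V = 55692 (V = -52*(-1071) = 55692)
-3382*V = -3382*55692 = -188350344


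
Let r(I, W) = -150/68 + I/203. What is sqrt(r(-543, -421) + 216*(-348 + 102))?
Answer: 3*I*sqrt(281278248202)/6902 ≈ 230.52*I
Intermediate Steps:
r(I, W) = -75/34 + I/203 (r(I, W) = -150*1/68 + I*(1/203) = -75/34 + I/203)
sqrt(r(-543, -421) + 216*(-348 + 102)) = sqrt((-75/34 + (1/203)*(-543)) + 216*(-348 + 102)) = sqrt((-75/34 - 543/203) + 216*(-246)) = sqrt(-33687/6902 - 53136) = sqrt(-366778359/6902) = 3*I*sqrt(281278248202)/6902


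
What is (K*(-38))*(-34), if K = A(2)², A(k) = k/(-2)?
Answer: 1292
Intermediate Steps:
A(k) = -k/2 (A(k) = k*(-½) = -k/2)
K = 1 (K = (-½*2)² = (-1)² = 1)
(K*(-38))*(-34) = (1*(-38))*(-34) = -38*(-34) = 1292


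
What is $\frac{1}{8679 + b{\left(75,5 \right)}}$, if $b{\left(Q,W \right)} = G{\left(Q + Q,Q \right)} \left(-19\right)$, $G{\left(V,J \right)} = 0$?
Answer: $\frac{1}{8679} \approx 0.00011522$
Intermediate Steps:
$b{\left(Q,W \right)} = 0$ ($b{\left(Q,W \right)} = 0 \left(-19\right) = 0$)
$\frac{1}{8679 + b{\left(75,5 \right)}} = \frac{1}{8679 + 0} = \frac{1}{8679}$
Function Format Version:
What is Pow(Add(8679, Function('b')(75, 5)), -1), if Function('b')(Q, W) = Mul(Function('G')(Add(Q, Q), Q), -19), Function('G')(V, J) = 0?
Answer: Rational(1, 8679) ≈ 0.00011522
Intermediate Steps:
Function('b')(Q, W) = 0 (Function('b')(Q, W) = Mul(0, -19) = 0)
Pow(Add(8679, Function('b')(75, 5)), -1) = Pow(Add(8679, 0), -1) = Pow(8679, -1) = Rational(1, 8679)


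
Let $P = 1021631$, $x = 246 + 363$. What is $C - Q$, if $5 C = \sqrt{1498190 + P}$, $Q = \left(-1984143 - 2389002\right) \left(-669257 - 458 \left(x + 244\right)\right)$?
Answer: $-4635231952995 + \frac{\sqrt{2519821}}{5} \approx -4.6352 \cdot 10^{12}$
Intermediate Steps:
$x = 609$
$Q = 4635231952995$ ($Q = \left(-1984143 - 2389002\right) \left(-669257 - 458 \left(609 + 244\right)\right) = - 4373145 \left(-669257 - 390674\right) = \left(-4373145\right) \left(-1059931\right) = 4635231952995$)
$C = \frac{\sqrt{2519821}}{5}$ ($C = \frac{\sqrt{1498190 + 1021631}}{5} = \frac{\sqrt{2519821}}{5} \approx 317.48$)
$C - Q = \frac{\sqrt{2519821}}{5} - 4635231952995 = -4635231952995 + \frac{\sqrt{2519821}}{5}$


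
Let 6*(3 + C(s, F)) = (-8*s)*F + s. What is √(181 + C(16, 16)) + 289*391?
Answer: 112999 + I*√1446/3 ≈ 1.13e+5 + 12.675*I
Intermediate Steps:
C(s, F) = -3 + s/6 - 4*F*s/3 (C(s, F) = -3 + ((-8*s)*F + s)/6 = -3 + (-8*F*s + s)/6 = -3 + (s - 8*F*s)/6 = -3 + (s/6 - 4*F*s/3) = -3 + s/6 - 4*F*s/3)
√(181 + C(16, 16)) + 289*391 = √(181 + (-3 + (⅙)*16 - 4/3*16*16)) + 289*391 = √(181 + (-3 + 8/3 - 1024/3)) + 112999 = √(181 - 1025/3) + 112999 = √(-482/3) + 112999 = I*√1446/3 + 112999 = 112999 + I*√1446/3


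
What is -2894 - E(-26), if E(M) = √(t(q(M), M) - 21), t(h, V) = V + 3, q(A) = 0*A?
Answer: -2894 - 2*I*√11 ≈ -2894.0 - 6.6332*I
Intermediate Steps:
q(A) = 0
t(h, V) = 3 + V
E(M) = √(-18 + M) (E(M) = √((3 + M) - 21) = √(-18 + M))
-2894 - E(-26) = -2894 - √(-18 - 26) = -2894 - √(-44) = -2894 - 2*I*√11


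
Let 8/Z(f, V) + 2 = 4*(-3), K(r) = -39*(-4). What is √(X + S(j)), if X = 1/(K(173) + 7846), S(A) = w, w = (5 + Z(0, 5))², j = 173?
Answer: √61535147942/56014 ≈ 4.4286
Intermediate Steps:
K(r) = 156
Z(f, V) = -4/7 (Z(f, V) = 8/(-2 + 4*(-3)) = 8/(-2 - 12) = 8/(-14) = 8*(-1/14) = -4/7)
w = 961/49 (w = (5 - 4/7)² = (31/7)² = 961/49 ≈ 19.612)
S(A) = 961/49
X = 1/8002 (X = 1/(156 + 7846) = 1/8002 ≈ 0.00012497)
√(X + S(j)) = √(1/8002 + 961/49) = √(7689971/392098) = √61535147942/56014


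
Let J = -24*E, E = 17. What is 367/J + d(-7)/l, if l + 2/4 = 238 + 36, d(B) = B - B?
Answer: -367/408 ≈ -0.89951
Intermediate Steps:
d(B) = 0
J = -408 (J = -24*17 = -408)
l = 547/2 (l = -1/2 + (238 + 36) = -1/2 + 274 = 547/2 ≈ 273.50)
367/J + d(-7)/l = 367/(-408) + 0/(547/2) = 367*(-1/408) + 0*(2/547) = -367/408 + 0 = -367/408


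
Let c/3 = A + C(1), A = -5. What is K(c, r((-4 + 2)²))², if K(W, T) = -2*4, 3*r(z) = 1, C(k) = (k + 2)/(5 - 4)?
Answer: 64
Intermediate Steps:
C(k) = 2 + k (C(k) = (2 + k)/1 = (2 + k)*1 = 2 + k)
r(z) = ⅓ (r(z) = (⅓)*1 = ⅓)
c = -6 (c = 3*(-5 + (2 + 1)) = 3*(-5 + 3) = 3*(-2) = -6)
K(W, T) = -8
K(c, r((-4 + 2)²))² = (-8)² = 64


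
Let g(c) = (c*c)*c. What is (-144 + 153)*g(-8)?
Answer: -4608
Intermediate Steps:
g(c) = c³ (g(c) = c²*c = c³)
(-144 + 153)*g(-8) = (-144 + 153)*(-8)³ = 9*(-512) = -4608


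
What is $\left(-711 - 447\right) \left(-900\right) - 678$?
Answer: $1041522$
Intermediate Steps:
$\left(-711 - 447\right) \left(-900\right) - 678 = \left(-1158\right) \left(-900\right) - 678 = 1042200 - 678 = 1041522$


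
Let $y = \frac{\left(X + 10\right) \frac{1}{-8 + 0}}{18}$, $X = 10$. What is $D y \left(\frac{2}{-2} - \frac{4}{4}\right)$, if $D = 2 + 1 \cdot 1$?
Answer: $\frac{5}{6} \approx 0.83333$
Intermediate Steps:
$y = - \frac{5}{36}$ ($y = \frac{\left(10 + 10\right) \frac{1}{-8 + 0}}{18} = \frac{20}{-8} \cdot \frac{1}{18} = 20 \left(- \frac{1}{8}\right) \frac{1}{18} = \left(- \frac{5}{2}\right) \frac{1}{18} = - \frac{5}{36} \approx -0.13889$)
$D = 3$ ($D = 2 + 1 = 3$)
$D y \left(\frac{2}{-2} - \frac{4}{4}\right) = 3 \left(- \frac{5}{36}\right) \left(\frac{2}{-2} - \frac{4}{4}\right) = - \frac{5 \left(2 \left(- \frac{1}{2}\right) - 1\right)}{12} = - \frac{5 \left(-1 - 1\right)}{12} = \left(- \frac{5}{12}\right) \left(-2\right) = \frac{5}{6}$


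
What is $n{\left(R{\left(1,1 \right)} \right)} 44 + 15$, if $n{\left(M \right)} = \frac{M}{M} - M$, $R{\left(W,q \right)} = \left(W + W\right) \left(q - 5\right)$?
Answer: $411$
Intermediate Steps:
$R{\left(W,q \right)} = 2 W \left(-5 + q\right)$
$n{\left(M \right)} = 1 - M$
$n{\left(R{\left(1,1 \right)} \right)} 44 + 15 = \left(1 - 2 \cdot 1 \left(-5 + 1\right)\right) 44 + 15 = \left(1 - 2 \cdot 1 \left(-4\right)\right) 44 + 15 = \left(1 - -8\right) 44 + 15 = \left(1 + 8\right) 44 + 15 = 9 \cdot 44 + 15 = 396 + 15 = 411$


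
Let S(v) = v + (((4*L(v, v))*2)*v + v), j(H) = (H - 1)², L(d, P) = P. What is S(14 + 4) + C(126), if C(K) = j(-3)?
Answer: 2644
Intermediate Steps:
j(H) = (-1 + H)²
C(K) = 16 (C(K) = (-1 - 3)² = (-4)² = 16)
S(v) = 2*v + 8*v² (S(v) = v + (((4*v)*2)*v + v) = v + ((8*v)*v + v) = v + (8*v² + v) = v + (v + 8*v²) = 2*v + 8*v²)
S(14 + 4) + C(126) = 2*(14 + 4)*(1 + 4*(14 + 4)) + 16 = 2*18*(1 + 4*18) + 16 = 2*18*(1 + 72) + 16 = 2*18*73 + 16 = 2628 + 16 = 2644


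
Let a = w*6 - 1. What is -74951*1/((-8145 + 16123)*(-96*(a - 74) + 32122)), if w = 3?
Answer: -74951/299924932 ≈ -0.00024990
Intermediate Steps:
a = 17 (a = 3*6 - 1 = 18 - 1 = 17)
-74951*1/((-8145 + 16123)*(-96*(a - 74) + 32122)) = -74951*1/((-8145 + 16123)*(-96*(17 - 74) + 32122)) = -74951*1/(7978*(-96*(-57) + 32122)) = -74951*1/(7978*(5472 + 32122)) = -74951/(37594*7978) = -74951/299924932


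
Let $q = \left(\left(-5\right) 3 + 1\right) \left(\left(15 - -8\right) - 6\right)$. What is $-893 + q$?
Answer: $-1131$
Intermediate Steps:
$q = -238$ ($q = \left(-15 + 1\right) \left(\left(15 + 8\right) - 6\right) = - 14 \left(23 - 6\right) = \left(-14\right) 17 = -238$)
$-893 + q = -893 - 238 = -1131$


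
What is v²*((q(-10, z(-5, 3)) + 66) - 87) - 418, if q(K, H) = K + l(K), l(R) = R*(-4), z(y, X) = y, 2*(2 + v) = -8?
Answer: -94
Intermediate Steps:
v = -6 (v = -2 + (½)*(-8) = -2 - 4 = -6)
l(R) = -4*R
q(K, H) = -3*K (q(K, H) = K - 4*K = -3*K)
v²*((q(-10, z(-5, 3)) + 66) - 87) - 418 = (-6)²*((-3*(-10) + 66) - 87) - 418 = 36*((30 + 66) - 87) - 418 = 36*(96 - 87) - 418 = 36*9 - 418 = 324 - 418 = -94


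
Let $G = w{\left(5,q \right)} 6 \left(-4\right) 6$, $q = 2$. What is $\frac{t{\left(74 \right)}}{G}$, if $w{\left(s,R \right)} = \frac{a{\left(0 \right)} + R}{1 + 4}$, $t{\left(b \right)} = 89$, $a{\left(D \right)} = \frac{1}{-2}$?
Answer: $- \frac{445}{216} \approx -2.0602$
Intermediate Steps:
$a{\left(D \right)} = - \frac{1}{2}$
$w{\left(s,R \right)} = - \frac{1}{10} + \frac{R}{5}$ ($w{\left(s,R \right)} = \frac{- \frac{1}{2} + R}{1 + 4} = \frac{- \frac{1}{2} + R}{5} = \left(- \frac{1}{2} + R\right) \frac{1}{5} = - \frac{1}{10} + \frac{R}{5}$)
$G = - \frac{216}{5}$ ($G = \left(- \frac{1}{10} + \frac{1}{5} \cdot 2\right) 6 \left(-4\right) 6 = \left(- \frac{1}{10} + \frac{2}{5}\right) \left(\left(-24\right) 6\right) = \frac{3}{10} \left(-144\right) = - \frac{216}{5} \approx -43.2$)
$\frac{t{\left(74 \right)}}{G} = \frac{89}{- \frac{216}{5}} = 89 \left(- \frac{5}{216}\right) = - \frac{445}{216}$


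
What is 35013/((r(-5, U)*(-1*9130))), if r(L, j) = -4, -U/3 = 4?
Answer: 3183/3320 ≈ 0.95873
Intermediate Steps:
U = -12 (U = -3*4 = -12)
35013/((r(-5, U)*(-1*9130))) = 35013/((-(-4)*9130)) = 35013/((-4*(-9130))) = 35013/36520 = 35013*(1/36520) = 3183/3320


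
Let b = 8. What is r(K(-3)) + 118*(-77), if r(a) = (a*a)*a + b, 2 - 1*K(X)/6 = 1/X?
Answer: -6334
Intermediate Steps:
K(X) = 12 - 6/X
r(a) = 8 + a³ (r(a) = (a*a)*a + 8 = a²*a + 8 = a³ + 8 = 8 + a³)
r(K(-3)) + 118*(-77) = (8 + (12 - 6/(-3))³) + 118*(-77) = (8 + (12 - 6*(-⅓))³) - 9086 = (8 + (12 + 2)³) - 9086 = (8 + 14³) - 9086 = (8 + 2744) - 9086 = 2752 - 9086 = -6334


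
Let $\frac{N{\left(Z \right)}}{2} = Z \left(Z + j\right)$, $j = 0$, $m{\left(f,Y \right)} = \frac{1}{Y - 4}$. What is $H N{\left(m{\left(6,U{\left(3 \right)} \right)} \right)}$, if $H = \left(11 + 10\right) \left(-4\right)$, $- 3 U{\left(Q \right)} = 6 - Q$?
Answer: $- \frac{168}{25} \approx -6.72$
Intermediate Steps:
$U{\left(Q \right)} = -2 + \frac{Q}{3}$ ($U{\left(Q \right)} = - \frac{6 - Q}{3} = -2 + \frac{Q}{3}$)
$m{\left(f,Y \right)} = \frac{1}{-4 + Y}$
$H = -84$ ($H = 21 \left(-4\right) = -84$)
$N{\left(Z \right)} = 2 Z^{2}$ ($N{\left(Z \right)} = 2 Z \left(Z + 0\right) = 2 Z Z = 2 Z^{2}$)
$H N{\left(m{\left(6,U{\left(3 \right)} \right)} \right)} = - 84 \cdot 2 \left(\frac{1}{-4 + \left(-2 + \frac{1}{3} \cdot 3\right)}\right)^{2} = - 84 \cdot 2 \left(\frac{1}{-4 + \left(-2 + 1\right)}\right)^{2} = - 84 \cdot 2 \left(\frac{1}{-4 - 1}\right)^{2} = - 84 \cdot 2 \left(\frac{1}{-5}\right)^{2} = - 84 \cdot 2 \left(- \frac{1}{5}\right)^{2} = - 84 \cdot 2 \cdot \frac{1}{25} = \left(-84\right) \frac{2}{25} = - \frac{168}{25}$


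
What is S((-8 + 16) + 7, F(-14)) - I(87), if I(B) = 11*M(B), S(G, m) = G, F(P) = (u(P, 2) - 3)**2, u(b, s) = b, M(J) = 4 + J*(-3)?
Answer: 2842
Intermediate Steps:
M(J) = 4 - 3*J
F(P) = (-3 + P)**2 (F(P) = (P - 3)**2 = (-3 + P)**2)
I(B) = 44 - 33*B (I(B) = 11*(4 - 3*B) = 44 - 33*B)
S((-8 + 16) + 7, F(-14)) - I(87) = ((-8 + 16) + 7) - (44 - 33*87) = (8 + 7) - (44 - 2871) = 15 - 1*(-2827) = 15 + 2827 = 2842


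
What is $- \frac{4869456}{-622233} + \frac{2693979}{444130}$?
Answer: $\frac{1279651376129}{92117447430} \approx 13.892$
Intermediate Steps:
$- \frac{4869456}{-622233} + \frac{2693979}{444130} = \left(-4869456\right) \left(- \frac{1}{622233}\right) + 2693979 \cdot \frac{1}{444130} = \frac{1623152}{207411} + \frac{2693979}{444130} = \frac{1279651376129}{92117447430}$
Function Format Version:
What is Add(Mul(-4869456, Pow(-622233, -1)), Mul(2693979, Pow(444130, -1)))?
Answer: Rational(1279651376129, 92117447430) ≈ 13.892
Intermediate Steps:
Add(Mul(-4869456, Pow(-622233, -1)), Mul(2693979, Pow(444130, -1))) = Add(Mul(-4869456, Rational(-1, 622233)), Mul(2693979, Rational(1, 444130))) = Add(Rational(1623152, 207411), Rational(2693979, 444130)) = Rational(1279651376129, 92117447430)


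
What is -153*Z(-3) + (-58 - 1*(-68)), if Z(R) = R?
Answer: 469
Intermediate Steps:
-153*Z(-3) + (-58 - 1*(-68)) = -153*(-3) + (-58 - 1*(-68)) = 459 + (-58 + 68) = 459 + 10 = 469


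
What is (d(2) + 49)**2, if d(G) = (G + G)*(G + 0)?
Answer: 3249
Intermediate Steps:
d(G) = 2*G**2 (d(G) = (2*G)*G = 2*G**2)
(d(2) + 49)**2 = (2*2**2 + 49)**2 = (2*4 + 49)**2 = (8 + 49)**2 = 57**2 = 3249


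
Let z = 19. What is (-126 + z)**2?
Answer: 11449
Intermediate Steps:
(-126 + z)**2 = (-126 + 19)**2 = (-107)**2 = 11449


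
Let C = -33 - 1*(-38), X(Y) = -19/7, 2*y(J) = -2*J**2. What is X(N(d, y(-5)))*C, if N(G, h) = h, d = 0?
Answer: -95/7 ≈ -13.571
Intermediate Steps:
y(J) = -J**2 (y(J) = (-2*J**2)/2 = -J**2)
X(Y) = -19/7 (X(Y) = -19*1/7 = -19/7)
C = 5 (C = -33 + 38 = 5)
X(N(d, y(-5)))*C = -19/7*5 = -95/7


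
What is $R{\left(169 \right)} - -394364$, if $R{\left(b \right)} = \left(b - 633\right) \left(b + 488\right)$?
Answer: $89516$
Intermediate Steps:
$R{\left(b \right)} = \left(-633 + b\right) \left(488 + b\right)$
$R{\left(169 \right)} - -394364 = \left(-308904 + 169^{2} - 24505\right) - -394364 = \left(-308904 + 28561 - 24505\right) + 394364 = -304848 + 394364 = 89516$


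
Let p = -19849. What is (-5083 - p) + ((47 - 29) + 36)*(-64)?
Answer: 11310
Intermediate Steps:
(-5083 - p) + ((47 - 29) + 36)*(-64) = (-5083 - 1*(-19849)) + ((47 - 29) + 36)*(-64) = (-5083 + 19849) + (18 + 36)*(-64) = 14766 + 54*(-64) = 14766 - 3456 = 11310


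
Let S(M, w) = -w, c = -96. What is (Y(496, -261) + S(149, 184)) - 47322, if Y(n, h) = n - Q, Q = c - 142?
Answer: -46772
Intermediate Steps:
Q = -238 (Q = -96 - 142 = -238)
Y(n, h) = 238 + n (Y(n, h) = n - 1*(-238) = n + 238 = 238 + n)
(Y(496, -261) + S(149, 184)) - 47322 = ((238 + 496) - 1*184) - 47322 = (734 - 184) - 47322 = 550 - 47322 = -46772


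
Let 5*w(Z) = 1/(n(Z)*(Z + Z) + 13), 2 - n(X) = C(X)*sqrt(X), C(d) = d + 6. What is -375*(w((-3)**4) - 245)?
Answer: 11623014450/126509 ≈ 91875.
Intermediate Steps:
C(d) = 6 + d
n(X) = 2 - sqrt(X)*(6 + X) (n(X) = 2 - (6 + X)*sqrt(X) = 2 - sqrt(X)*(6 + X))
w(Z) = 1/(5*(13 + 2*Z*(2 - sqrt(Z)*(6 + Z)))) (w(Z) = 1/(5*((2 - sqrt(Z)*(6 + Z))*(Z + Z) + 13)) = 1/(5*((2 - sqrt(Z)*(6 + Z))*(2*Z) + 13)) = 1/(5*(2*Z*(2 - sqrt(Z)*(6 + Z)) + 13)) = 1/(5*(13 + 2*Z*(2 - sqrt(Z)*(6 + Z)))))
-375*(w((-3)**4) - 245) = -375*(-1/(-65 + 10*(-3)**4*(-2 + sqrt((-3)**4)*(6 + (-3)**4))) - 245) = -375*(-1/(-65 + 10*81*(-2 + sqrt(81)*(6 + 81))) - 245) = -375*(-1/(-65 + 10*81*(-2 + 9*87)) - 245) = -375*(-1/(-65 + 10*81*(-2 + 783)) - 245) = -375*(-1/(-65 + 10*81*781) - 245) = -375*(-1/(-65 + 632610) - 245) = -375*(-1/632545 - 245) = -375*(-154973526/632545) = 11623014450/126509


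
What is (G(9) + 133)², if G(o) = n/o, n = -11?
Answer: 1406596/81 ≈ 17365.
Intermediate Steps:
G(o) = -11/o
(G(9) + 133)² = (-11/9 + 133)² = (1186/9)² = 1406596/81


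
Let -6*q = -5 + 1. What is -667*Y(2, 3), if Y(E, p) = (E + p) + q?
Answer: -11339/3 ≈ -3779.7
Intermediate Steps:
q = ⅔ (q = -(-5 + 1)/6 = -⅙*(-4) = ⅔ ≈ 0.66667)
Y(E, p) = ⅔ + E + p (Y(E, p) = (E + p) + ⅔ = ⅔ + E + p)
-667*Y(2, 3) = -667*(⅔ + 2 + 3) = -667*17/3 = -11339/3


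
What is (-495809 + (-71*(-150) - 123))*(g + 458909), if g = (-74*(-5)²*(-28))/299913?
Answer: -66790733414879194/299913 ≈ -2.2270e+11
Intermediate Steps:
g = 51800/299913 (g = (-74*25*(-28))*(1/299913) = -1850*(-28)*(1/299913) = 51800*(1/299913) = 51800/299913 ≈ 0.17272)
(-495809 + (-71*(-150) - 123))*(g + 458909) = (-495809 + (-71*(-150) - 123))*(51800/299913 + 458909) = (-495809 + (10650 - 123))*(137632826717/299913) = (-495809 + 10527)*(137632826717/299913) = -485282*137632826717/299913 = -66790733414879194/299913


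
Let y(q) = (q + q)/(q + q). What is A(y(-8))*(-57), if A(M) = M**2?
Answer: -57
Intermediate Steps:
y(q) = 1 (y(q) = (2*q)/((2*q)) = (2*q)*(1/(2*q)) = 1)
A(y(-8))*(-57) = 1**2*(-57) = 1*(-57) = -57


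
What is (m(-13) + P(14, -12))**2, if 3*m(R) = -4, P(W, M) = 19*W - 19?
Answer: 543169/9 ≈ 60352.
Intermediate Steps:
P(W, M) = -19 + 19*W
m(R) = -4/3 (m(R) = (1/3)*(-4) = -4/3)
(m(-13) + P(14, -12))**2 = (-4/3 + (-19 + 19*14))**2 = (-4/3 + (-19 + 266))**2 = (-4/3 + 247)**2 = (737/3)**2 = 543169/9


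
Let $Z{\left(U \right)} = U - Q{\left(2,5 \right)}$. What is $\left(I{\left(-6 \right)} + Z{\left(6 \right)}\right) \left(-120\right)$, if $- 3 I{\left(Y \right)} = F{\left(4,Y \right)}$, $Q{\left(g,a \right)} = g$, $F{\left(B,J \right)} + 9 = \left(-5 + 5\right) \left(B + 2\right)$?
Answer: $-840$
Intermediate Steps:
$F{\left(B,J \right)} = -9$ ($F{\left(B,J \right)} = -9 + \left(-5 + 5\right) \left(B + 2\right) = -9 + 0 \left(2 + B\right) = -9 + 0 = -9$)
$I{\left(Y \right)} = 3$ ($I{\left(Y \right)} = \left(- \frac{1}{3}\right) \left(-9\right) = 3$)
$Z{\left(U \right)} = -2 + U$ ($Z{\left(U \right)} = U - 2 = -2 + U$)
$\left(I{\left(-6 \right)} + Z{\left(6 \right)}\right) \left(-120\right) = \left(3 + \left(-2 + 6\right)\right) \left(-120\right) = \left(3 + 4\right) \left(-120\right) = 7 \left(-120\right) = -840$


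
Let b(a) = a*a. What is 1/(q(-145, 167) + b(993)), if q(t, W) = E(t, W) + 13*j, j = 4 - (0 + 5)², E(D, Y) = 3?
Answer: 1/985779 ≈ 1.0144e-6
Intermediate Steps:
b(a) = a²
j = -21 (j = 4 - 1*5² = 4 - 1*25 = 4 - 25 = -21)
q(t, W) = -270 (q(t, W) = 3 + 13*(-21) = 3 - 273 = -270)
1/(q(-145, 167) + b(993)) = 1/(-270 + 993²) = 1/(-270 + 986049) = 1/985779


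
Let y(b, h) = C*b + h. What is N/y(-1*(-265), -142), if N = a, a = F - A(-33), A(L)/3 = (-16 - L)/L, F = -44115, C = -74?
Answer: 60656/27159 ≈ 2.2334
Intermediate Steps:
A(L) = 3*(-16 - L)/L (A(L) = 3*((-16 - L)/L) = 3*(-16 - L)/L)
a = -485248/11 (a = -44115 - (-3 - 48/(-33)) = -44115 - (-3 - 48*(-1/33)) = -44115 - (-3 + 16/11) = -44115 - 1*(-17/11) = -44115 + 17/11 = -485248/11 ≈ -44113.)
N = -485248/11 ≈ -44113.
y(b, h) = h - 74*b (y(b, h) = -74*b + h = h - 74*b)
N/y(-1*(-265), -142) = -485248/(11*(-142 - (-74)*(-265))) = -485248/(11*(-142 - 74*265)) = -485248/(11*(-142 - 19610)) = -485248/11/(-19752) = -485248/11*(-1/19752) = 60656/27159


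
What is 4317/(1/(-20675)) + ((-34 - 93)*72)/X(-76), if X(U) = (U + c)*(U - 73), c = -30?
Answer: -704838645147/7897 ≈ -8.9254e+7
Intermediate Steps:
X(U) = (-73 + U)*(-30 + U) (X(U) = (U - 30)*(U - 73) = (-30 + U)*(-73 + U) = (-73 + U)*(-30 + U))
4317/(1/(-20675)) + ((-34 - 93)*72)/X(-76) = 4317/(1/(-20675)) + ((-34 - 93)*72)/(2190 + (-76)² - 103*(-76)) = 4317/(-1/20675) + (-127*72)/(2190 + 5776 + 7828) = 4317*(-20675) - 9144/15794 = -89253975 - 9144*1/15794 = -89253975 - 4572/7897 = -704838645147/7897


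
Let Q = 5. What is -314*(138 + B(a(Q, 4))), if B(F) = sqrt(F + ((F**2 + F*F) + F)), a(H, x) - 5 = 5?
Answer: -43332 - 628*sqrt(55) ≈ -47989.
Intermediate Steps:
a(H, x) = 10 (a(H, x) = 5 + 5 = 10)
B(F) = sqrt(2*F + 2*F**2) (B(F) = sqrt(F + ((F**2 + F**2) + F)) = sqrt(F + (2*F**2 + F)) = sqrt(F + (F + 2*F**2)) = sqrt(2*F + 2*F**2))
-314*(138 + B(a(Q, 4))) = -314*(138 + sqrt(2)*sqrt(10*(1 + 10))) = -314*(138 + sqrt(2)*sqrt(10*11)) = -314*(138 + sqrt(2)*sqrt(110)) = -314*(138 + 2*sqrt(55)) = -43332 - 628*sqrt(55)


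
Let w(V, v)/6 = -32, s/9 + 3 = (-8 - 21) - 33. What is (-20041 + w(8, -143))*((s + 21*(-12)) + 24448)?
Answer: -477721363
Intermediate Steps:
s = -585 (s = -27 + 9*((-8 - 21) - 33) = -27 + 9*(-29 - 33) = -27 + 9*(-62) = -27 - 558 = -585)
w(V, v) = -192 (w(V, v) = 6*(-32) = -192)
(-20041 + w(8, -143))*((s + 21*(-12)) + 24448) = (-20041 - 192)*((-585 + 21*(-12)) + 24448) = -20233*((-585 - 252) + 24448) = -20233*(-837 + 24448) = -20233*23611 = -477721363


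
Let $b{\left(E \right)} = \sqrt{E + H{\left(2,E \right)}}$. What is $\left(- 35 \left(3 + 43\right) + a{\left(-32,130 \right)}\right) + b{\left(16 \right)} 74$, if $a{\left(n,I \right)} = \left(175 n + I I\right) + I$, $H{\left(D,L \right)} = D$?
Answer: $9820 + 222 \sqrt{2} \approx 10134.0$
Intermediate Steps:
$a{\left(n,I \right)} = I + I^{2} + 175 n$ ($a{\left(n,I \right)} = \left(175 n + I^{2}\right) + I = \left(I^{2} + 175 n\right) + I = I + I^{2} + 175 n$)
$b{\left(E \right)} = \sqrt{2 + E}$ ($b{\left(E \right)} = \sqrt{E + 2} = \sqrt{2 + E}$)
$\left(- 35 \left(3 + 43\right) + a{\left(-32,130 \right)}\right) + b{\left(16 \right)} 74 = \left(- 35 \left(3 + 43\right) + \left(130 + 130^{2} + 175 \left(-32\right)\right)\right) + \sqrt{2 + 16} \cdot 74 = \left(\left(-35\right) 46 + \left(130 + 16900 - 5600\right)\right) + \sqrt{18} \cdot 74 = \left(-1610 + 11430\right) + 3 \sqrt{2} \cdot 74 = 9820 + 222 \sqrt{2}$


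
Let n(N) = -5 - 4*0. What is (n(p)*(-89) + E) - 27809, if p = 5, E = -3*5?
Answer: -27379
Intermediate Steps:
E = -15
n(N) = -5 (n(N) = -5 + 0 = -5)
(n(p)*(-89) + E) - 27809 = (-5*(-89) - 15) - 27809 = (445 - 15) - 27809 = 430 - 27809 = -27379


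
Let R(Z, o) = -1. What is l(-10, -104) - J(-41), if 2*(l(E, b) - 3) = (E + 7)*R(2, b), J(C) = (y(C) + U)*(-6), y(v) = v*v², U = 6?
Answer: -826971/2 ≈ -4.1349e+5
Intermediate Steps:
y(v) = v³
J(C) = -36 - 6*C³ (J(C) = (C³ + 6)*(-6) = (6 + C³)*(-6) = -36 - 6*C³)
l(E, b) = -½ - E/2 (l(E, b) = 3 + ((E + 7)*(-1))/2 = 3 + ((7 + E)*(-1))/2 = 3 + (-7 - E)/2 = 3 + (-7/2 - E/2) = -½ - E/2)
l(-10, -104) - J(-41) = (-½ - ½*(-10)) - (-36 - 6*(-41)³) = (-½ + 5) - (-36 - 6*(-68921)) = 9/2 - (-36 + 413526) = 9/2 - 1*413490 = 9/2 - 413490 = -826971/2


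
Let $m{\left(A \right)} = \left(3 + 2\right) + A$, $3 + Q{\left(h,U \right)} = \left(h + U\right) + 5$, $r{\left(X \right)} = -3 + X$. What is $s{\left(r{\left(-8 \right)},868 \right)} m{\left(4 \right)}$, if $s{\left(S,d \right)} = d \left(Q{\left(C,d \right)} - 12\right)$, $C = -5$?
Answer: $6663636$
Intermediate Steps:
$Q{\left(h,U \right)} = 2 + U + h$ ($Q{\left(h,U \right)} = -3 + \left(\left(h + U\right) + 5\right) = -3 + \left(\left(U + h\right) + 5\right) = -3 + \left(5 + U + h\right) = 2 + U + h$)
$s{\left(S,d \right)} = d \left(-15 + d\right)$ ($s{\left(S,d \right)} = d \left(\left(2 + d - 5\right) - 12\right) = d \left(\left(-3 + d\right) - 12\right) = d \left(-15 + d\right)$)
$m{\left(A \right)} = 5 + A$
$s{\left(r{\left(-8 \right)},868 \right)} m{\left(4 \right)} = 868 \left(-15 + 868\right) \left(5 + 4\right) = 868 \cdot 853 \cdot 9 = 740404 \cdot 9 = 6663636$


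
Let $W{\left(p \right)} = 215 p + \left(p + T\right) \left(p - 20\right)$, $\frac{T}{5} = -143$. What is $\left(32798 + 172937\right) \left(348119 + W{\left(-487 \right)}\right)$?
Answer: $175456568580$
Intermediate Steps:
$T = -715$ ($T = 5 \left(-143\right) = -715$)
$W{\left(p \right)} = 215 p + \left(-715 + p\right) \left(-20 + p\right)$ ($W{\left(p \right)} = 215 p + \left(p - 715\right) \left(p - 20\right) = 215 p + \left(-715 + p\right) \left(-20 + p\right)$)
$\left(32798 + 172937\right) \left(348119 + W{\left(-487 \right)}\right) = \left(32798 + 172937\right) \left(348119 + \left(14300 + \left(-487\right)^{2} - -253240\right)\right) = 205735 \left(348119 + \left(14300 + 237169 + 253240\right)\right) = 205735 \left(348119 + 504709\right) = 205735 \cdot 852828 = 175456568580$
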